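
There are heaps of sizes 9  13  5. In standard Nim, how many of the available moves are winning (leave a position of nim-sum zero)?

3

In binary:
  1001  (9)
  1101  (13)
  0101  (5)
  ----
  0001  (1)
The overall nim-sum is X = 1. A heap of size p has a winning move iff p XOR X < p (reduce it to p XOR X).
  9: 9 XOR 1 = 8 < 9 — winning move (to 8).
  13: 13 XOR 1 = 12 < 13 — winning move (to 12).
  5: 5 XOR 1 = 4 < 5 — winning move (to 4).
That gives 3 winning moves.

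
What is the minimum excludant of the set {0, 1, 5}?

2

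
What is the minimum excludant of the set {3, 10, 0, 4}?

1

0 is in the set but 1 is not, so the mex is 1.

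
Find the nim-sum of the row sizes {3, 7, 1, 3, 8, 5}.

11

In binary:
  0011  (3)
  0111  (7)
  0001  (1)
  0011  (3)
  1000  (8)
  0101  (5)
  ----
  1011  (11)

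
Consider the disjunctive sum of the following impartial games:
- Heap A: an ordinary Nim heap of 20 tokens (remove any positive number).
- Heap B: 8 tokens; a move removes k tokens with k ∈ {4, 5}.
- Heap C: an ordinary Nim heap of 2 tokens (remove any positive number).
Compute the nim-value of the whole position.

Heap A is a plain Nim heap of size 20, so its Grundy value is 20.
Grundy values for heap B (subtraction set {4, 5}):
k:     0  1  2  3  4  5  6  7  8
g(k):  0  0  0  0  1  1  1  1  2
So g(8) = 2.
Heap C is a plain Nim heap of size 2, so its Grundy value is 2.
The value of a disjunctive sum is the nim-sum of the parts.
Combined value = 20 XOR 2 XOR 2 = 20.

20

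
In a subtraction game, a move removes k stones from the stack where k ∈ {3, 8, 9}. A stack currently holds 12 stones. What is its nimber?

0

Grundy values for subtraction set {3, 8, 9}:
k:     0  1  2  3  4  5  6  7  8  9 10 11 12
g(k):  0  0  0  1  1  1  0  0  2  1  1  3  0
So g(12) = 0.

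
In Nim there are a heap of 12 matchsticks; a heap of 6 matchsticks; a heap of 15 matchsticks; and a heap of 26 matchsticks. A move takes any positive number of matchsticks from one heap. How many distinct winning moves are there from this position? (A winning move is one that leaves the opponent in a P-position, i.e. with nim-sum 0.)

1

In binary:
  01100  (12)
  00110  (6)
  01111  (15)
  11010  (26)
  -----
  11111  (31)
The overall nim-sum is X = 31. A heap of size p has a winning move iff p XOR X < p (reduce it to p XOR X).
  12: 12 XOR 31 = 19 ≥ 12 — no move.
  6: 6 XOR 31 = 25 ≥ 6 — no move.
  15: 15 XOR 31 = 16 ≥ 15 — no move.
  26: 26 XOR 31 = 5 < 26 — winning move (to 5).
That gives 1 winning move.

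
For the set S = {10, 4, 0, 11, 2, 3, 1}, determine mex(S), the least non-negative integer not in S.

5

The values 0, 1, 2, 3, 4 are all present; 5 is the first non-negative integer missing from the set.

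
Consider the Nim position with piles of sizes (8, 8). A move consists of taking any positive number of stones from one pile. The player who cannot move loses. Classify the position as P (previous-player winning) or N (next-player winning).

P-position

Compute the nim-sum pairwise:
8 ^ 8 = 0
The nim-sum is 0, so this is a P-position: the player to move is in a losing position under optimal play.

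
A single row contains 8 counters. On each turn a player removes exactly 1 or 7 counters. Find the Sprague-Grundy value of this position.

0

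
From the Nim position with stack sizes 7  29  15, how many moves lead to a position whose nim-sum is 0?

Write each in binary and XOR column by column:
  00111  (7)
  11101  (29)
  01111  (15)
  -----
  10101  (21)
The overall nim-sum is X = 21. A stack of size p has a winning move iff p XOR X < p (reduce it to p XOR X).
  7: 7 XOR 21 = 18 ≥ 7 — no move.
  29: 29 XOR 21 = 8 < 29 — winning move (to 8).
  15: 15 XOR 21 = 26 ≥ 15 — no move.
That gives 1 winning move.

1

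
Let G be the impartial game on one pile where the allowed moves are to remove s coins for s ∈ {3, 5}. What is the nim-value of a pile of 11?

1

Grundy values for subtraction set {3, 5}:
k:     0  1  2  3  4  5  6  7  8  9 10 11
g(k):  0  0  0  1  1  1  2  2  0  0  0  1
So g(11) = 1.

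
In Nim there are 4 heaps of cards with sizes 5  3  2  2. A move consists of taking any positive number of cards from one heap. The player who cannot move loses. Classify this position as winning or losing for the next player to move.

Winning position

Nim-sum: 5 ⊕ 3 ⊕ 2 ⊕ 2 = 6.
The nim-sum is 6 ≠ 0, so this is an N-position: the player to move can win.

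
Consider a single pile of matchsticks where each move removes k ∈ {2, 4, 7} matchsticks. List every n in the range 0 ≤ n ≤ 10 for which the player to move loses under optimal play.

0, 1, 6, 9

Compute g(0), g(1), … for moves {2, 4, 7}:
g(0) = mex{} = 0
g(1) = mex{} = 0
g(2) = mex{0} = 1
g(3) = mex{0} = 1
g(4) = mex{0,1} = 2
g(5) = mex{0,1} = 2
g(6) = mex{1,2} = 0
g(7) = mex{0,1,2} = 3
g(8) = mex{0,2} = 1
g(9) = mex{1,2,3} = 0
g(10) = mex{0,1} = 2
The P-positions (g = 0) in 0..10 are 0, 1, 6, 9.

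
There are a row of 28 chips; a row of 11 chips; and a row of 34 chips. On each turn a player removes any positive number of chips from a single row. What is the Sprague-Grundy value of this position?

Nim-sum: 28 XOR 11 XOR 34 = 53.

53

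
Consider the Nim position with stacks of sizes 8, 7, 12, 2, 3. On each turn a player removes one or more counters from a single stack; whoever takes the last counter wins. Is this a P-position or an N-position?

N-position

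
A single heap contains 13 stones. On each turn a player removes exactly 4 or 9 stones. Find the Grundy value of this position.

Build the Grundy sequence with g(k) = mex{g(k−s) : s ∈ {4, 9}, s ≤ k}:
k:     0  1  2  3  4  5  6  7  8  9 10 11 12 13
g(k):  0  0  0  0  1  1  1  1  0  2  2  2  1  0
So g(13) = 0.

0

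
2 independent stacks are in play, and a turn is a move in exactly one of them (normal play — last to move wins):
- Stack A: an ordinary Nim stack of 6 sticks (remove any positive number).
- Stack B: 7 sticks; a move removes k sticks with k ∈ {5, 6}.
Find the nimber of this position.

7

Stack A is a plain Nim stack of size 6, so its Grundy value is 6.
For stack B, compute g(0), g(1), … with moves {5, 6}:
k:     0  1  2  3  4  5  6  7
g(k):  0  0  0  0  0  1  1  1
So g(7) = 1.
By the Sprague-Grundy theorem, the Grundy value of a sum of independent games is the XOR of the component values.
Combined value = 6 XOR 1 = 7.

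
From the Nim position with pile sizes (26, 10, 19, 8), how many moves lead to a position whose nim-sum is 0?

Compute the nim-sum pairwise:
26 ^ 10 = 16
16 ^ 19 = 3
3 ^ 8 = 11
The overall nim-sum is X = 11. A pile of size p has a winning move iff p XOR X < p (reduce it to p XOR X).
  26: 26 XOR 11 = 17 < 26 — winning move (to 17).
  10: 10 XOR 11 = 1 < 10 — winning move (to 1).
  19: 19 XOR 11 = 24 ≥ 19 — no move.
  8: 8 XOR 11 = 3 < 8 — winning move (to 3).
That gives 3 winning moves.

3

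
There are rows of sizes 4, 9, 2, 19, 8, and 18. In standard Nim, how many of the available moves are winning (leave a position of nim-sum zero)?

Write each in binary and XOR column by column:
  00100  (4)
  01001  (9)
  00010  (2)
  10011  (19)
  01000  (8)
  10010  (18)
  -----
  00110  (6)
The overall nim-sum is X = 6. A row of size p has a winning move iff p XOR X < p (reduce it to p XOR X).
  4: 4 XOR 6 = 2 < 4 — winning move (to 2).
  9: 9 XOR 6 = 15 ≥ 9 — no move.
  2: 2 XOR 6 = 4 ≥ 2 — no move.
  19: 19 XOR 6 = 21 ≥ 19 — no move.
  8: 8 XOR 6 = 14 ≥ 8 — no move.
  18: 18 XOR 6 = 20 ≥ 18 — no move.
That gives 1 winning move.

1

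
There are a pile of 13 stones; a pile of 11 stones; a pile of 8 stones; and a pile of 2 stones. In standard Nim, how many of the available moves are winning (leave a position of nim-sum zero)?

3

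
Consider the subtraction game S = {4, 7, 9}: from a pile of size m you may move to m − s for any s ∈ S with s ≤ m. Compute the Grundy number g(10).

2

Grundy values for subtraction set {4, 7, 9}:
k:     0  1  2  3  4  5  6  7  8  9 10
g(k):  0  0  0  0  1  1  1  1  2  2  2
So g(10) = 2.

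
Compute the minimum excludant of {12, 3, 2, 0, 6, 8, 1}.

4

The values 0, 1, 2, 3 are all present; 4 is the first non-negative integer missing from the set.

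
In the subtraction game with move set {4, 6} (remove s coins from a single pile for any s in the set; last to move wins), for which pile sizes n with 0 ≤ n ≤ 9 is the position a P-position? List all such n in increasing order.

0, 1, 2, 3

Grundy values for subtraction set {4, 6}:
k:     0  1  2  3  4  5  6  7  8  9
g(k):  0  0  0  0  1  1  1  1  2  2
The P-positions (g = 0) in 0..9 are 0, 1, 2, 3.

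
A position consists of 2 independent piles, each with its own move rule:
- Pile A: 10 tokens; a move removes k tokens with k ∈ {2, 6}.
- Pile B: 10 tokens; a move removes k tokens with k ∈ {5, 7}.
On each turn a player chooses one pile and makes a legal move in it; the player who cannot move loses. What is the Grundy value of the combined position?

3

Grundy values for pile A (subtraction set {2, 6}):
g(0) = mex{} = 0
g(1) = mex{} = 0
g(2) = mex{0} = 1
g(3) = mex{0} = 1
g(4) = mex{1} = 0
g(5) = mex{1} = 0
g(6) = mex{0} = 1
g(7) = mex{0} = 1
g(8) = mex{1} = 0
g(9) = mex{1} = 0
g(10) = mex{0} = 1
So g(10) = 1.
Build the Grundy sequence for pile B with g(k) = mex{g(k−s) : s ∈ {5, 7}, s ≤ k}:
g(0) = mex{} = 0
g(1) = mex{} = 0
g(2) = mex{} = 0
g(3) = mex{} = 0
g(4) = mex{} = 0
g(5) = mex{0} = 1
g(6) = mex{0} = 1
g(7) = mex{0} = 1
g(8) = mex{0} = 1
g(9) = mex{0} = 1
g(10) = mex{0,1} = 2
So g(10) = 2.
By the Sprague-Grundy theorem, the Grundy value of a sum of independent games is the XOR of the component values.
Combined value = 1 ⊕ 2 = 3.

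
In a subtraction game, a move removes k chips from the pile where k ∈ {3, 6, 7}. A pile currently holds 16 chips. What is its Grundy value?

Build the Grundy sequence with g(k) = mex{g(k−s) : s ∈ {3, 6, 7}, s ≤ k}:
k:     0  1  2  3  4  5  6  7  8  9 10 11 12 13 14 15 16
g(k):  0  0  0  1  1  1  2  2  2  3  0  0  0  1  1  1  2
So g(16) = 2.

2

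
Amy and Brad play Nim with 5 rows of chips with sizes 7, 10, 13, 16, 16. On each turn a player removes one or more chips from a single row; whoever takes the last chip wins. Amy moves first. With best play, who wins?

Brad wins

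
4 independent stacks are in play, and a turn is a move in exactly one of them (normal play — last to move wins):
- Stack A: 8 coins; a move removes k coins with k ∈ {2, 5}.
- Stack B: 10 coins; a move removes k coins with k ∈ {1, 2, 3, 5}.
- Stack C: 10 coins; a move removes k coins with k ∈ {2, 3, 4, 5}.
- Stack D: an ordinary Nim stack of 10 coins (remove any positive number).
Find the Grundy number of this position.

Build the Grundy sequence for stack A with g(k) = mex{g(k−s) : s ∈ {2, 5}, s ≤ k}:
k:     0  1  2  3  4  5  6  7  8
g(k):  0  0  1  1  0  2  1  0  0
So g(8) = 0.
Grundy values for stack B (subtraction set {1, 2, 3, 5}):
g(0) = mex{} = 0
g(1) = mex{0} = 1
g(2) = mex{0,1} = 2
g(3) = mex{0,1,2} = 3
g(4) = mex{1,2,3} = 0
g(5) = mex{0,2,3} = 1
g(6) = mex{0,1,3} = 2
g(7) = mex{0,1,2} = 3
g(8) = mex{1,2,3} = 0
g(9) = mex{0,2,3} = 1
g(10) = mex{0,1,3} = 2
So g(10) = 2.
Build the Grundy sequence for stack C with g(k) = mex{g(k−s) : s ∈ {2, 3, 4, 5}, s ≤ k}:
k:     0  1  2  3  4  5  6  7  8  9 10
g(k):  0  0  1  1  2  2  3  0  0  1  1
So g(10) = 1.
Stack D is a plain Nim stack of size 10, so its Grundy value is 10.
By the Sprague-Grundy theorem, the Grundy value of a sum of independent games is the XOR of the component values.
Combined value = 0 XOR 2 XOR 1 XOR 10 = 9.

9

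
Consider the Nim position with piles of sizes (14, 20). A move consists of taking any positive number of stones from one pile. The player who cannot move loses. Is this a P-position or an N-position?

Nim-sum: 14 ⊕ 20 = 26.
The nim-sum is 26 ≠ 0, so this is an N-position: the player to move can win.

N-position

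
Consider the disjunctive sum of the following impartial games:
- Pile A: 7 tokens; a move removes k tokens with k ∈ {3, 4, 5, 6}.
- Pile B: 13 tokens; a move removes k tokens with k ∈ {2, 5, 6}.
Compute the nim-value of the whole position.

3

For pile A, compute g(0), g(1), … with moves {3, 4, 5, 6}:
g(0) = mex{} = 0
g(1) = mex{} = 0
g(2) = mex{} = 0
g(3) = mex{0} = 1
g(4) = mex{0} = 1
g(5) = mex{0} = 1
g(6) = mex{0,1} = 2
g(7) = mex{0,1} = 2
So g(7) = 2.
Build the Grundy sequence for pile B with g(k) = mex{g(k−s) : s ∈ {2, 5, 6}, s ≤ k}:
g(0) = mex{} = 0
g(1) = mex{} = 0
g(2) = mex{0} = 1
g(3) = mex{0} = 1
g(4) = mex{1} = 0
g(5) = mex{0,1} = 2
g(6) = mex{0} = 1
g(7) = mex{0,1,2} = 3
g(8) = mex{1} = 0
g(9) = mex{0,1,3} = 2
g(10) = mex{0,2} = 1
g(11) = mex{1,2} = 0
g(12) = mex{1,3} = 0
g(13) = mex{0,3} = 1
So g(13) = 1.
By the Sprague-Grundy theorem, the Grundy value of a sum of independent games is the XOR of the component values.
Combined value = 2 XOR 1 = 3.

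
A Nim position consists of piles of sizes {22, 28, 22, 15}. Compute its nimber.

Nim-sum: 22 ^ 28 ^ 22 ^ 15 = 19.

19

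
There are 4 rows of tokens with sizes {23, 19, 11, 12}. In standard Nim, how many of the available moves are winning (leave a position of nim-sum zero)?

3

Nim-sum: 23 ⊕ 19 ⊕ 11 ⊕ 12 = 3.
The overall nim-sum is X = 3. A row of size p has a winning move iff p XOR X < p (reduce it to p XOR X).
  23: 23 XOR 3 = 20 < 23 — winning move (to 20).
  19: 19 XOR 3 = 16 < 19 — winning move (to 16).
  11: 11 XOR 3 = 8 < 11 — winning move (to 8).
  12: 12 XOR 3 = 15 ≥ 12 — no move.
That gives 3 winning moves.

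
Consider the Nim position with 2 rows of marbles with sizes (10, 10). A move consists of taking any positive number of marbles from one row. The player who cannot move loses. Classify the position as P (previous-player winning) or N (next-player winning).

Nim-sum: 10 ⊕ 10 = 0.
The nim-sum is 0, so this is a P-position: the player to move is in a losing position under optimal play.

P-position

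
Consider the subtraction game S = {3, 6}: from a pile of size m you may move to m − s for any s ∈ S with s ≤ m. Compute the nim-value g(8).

2

Compute g(0), g(1), … for moves {3, 6}:
k:     0  1  2  3  4  5  6  7  8
g(k):  0  0  0  1  1  1  2  2  2
So g(8) = 2.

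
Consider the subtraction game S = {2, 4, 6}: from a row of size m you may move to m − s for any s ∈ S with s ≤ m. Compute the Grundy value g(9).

Grundy values for subtraction set {2, 4, 6}:
k:     0  1  2  3  4  5  6  7  8  9
g(k):  0  0  1  1  2  2  3  3  0  0
So g(9) = 0.

0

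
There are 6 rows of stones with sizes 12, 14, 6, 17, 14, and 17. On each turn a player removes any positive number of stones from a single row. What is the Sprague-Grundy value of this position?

10

Nim-sum: 12 ⊕ 14 ⊕ 6 ⊕ 17 ⊕ 14 ⊕ 17 = 10.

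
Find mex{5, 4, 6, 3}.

0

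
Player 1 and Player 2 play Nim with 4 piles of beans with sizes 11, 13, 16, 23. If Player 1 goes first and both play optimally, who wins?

Player 1 wins

Compute the nim-sum pairwise:
11 ^ 13 = 6
6 ^ 16 = 22
22 ^ 23 = 1
The nim-sum is 1 ≠ 0, so this is an N-position: the player to move can win; Player 1 has a winning move.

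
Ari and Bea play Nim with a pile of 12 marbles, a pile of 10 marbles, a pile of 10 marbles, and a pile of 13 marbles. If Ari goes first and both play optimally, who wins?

Nim-sum: 12 ⊕ 10 ⊕ 10 ⊕ 13 = 1.
The nim-sum is 1 ≠ 0, so this is an N-position: the player to move can win; Ari has a winning move.

Ari wins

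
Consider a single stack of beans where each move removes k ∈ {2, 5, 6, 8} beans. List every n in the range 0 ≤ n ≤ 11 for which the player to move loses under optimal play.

0, 1, 4, 11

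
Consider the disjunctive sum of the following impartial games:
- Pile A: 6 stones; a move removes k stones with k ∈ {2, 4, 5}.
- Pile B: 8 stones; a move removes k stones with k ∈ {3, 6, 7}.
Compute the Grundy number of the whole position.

1

For pile A, compute g(0), g(1), … with moves {2, 4, 5}:
k:     0  1  2  3  4  5  6
g(k):  0  0  1  1  2  2  3
So g(6) = 3.
For pile B, compute g(0), g(1), … with moves {3, 6, 7}:
g(0) = mex{} = 0
g(1) = mex{} = 0
g(2) = mex{} = 0
g(3) = mex{0} = 1
g(4) = mex{0} = 1
g(5) = mex{0} = 1
g(6) = mex{0,1} = 2
g(7) = mex{0,1} = 2
g(8) = mex{0,1} = 2
So g(8) = 2.
By the Sprague-Grundy theorem, the Grundy value of a sum of independent games is the XOR of the component values.
Combined value = 3 XOR 2 = 1.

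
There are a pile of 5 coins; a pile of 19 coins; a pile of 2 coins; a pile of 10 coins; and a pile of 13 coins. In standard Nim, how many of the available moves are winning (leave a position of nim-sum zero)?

Nim-sum: 5 XOR 19 XOR 2 XOR 10 XOR 13 = 19.
The overall nim-sum is X = 19. A pile of size p has a winning move iff p XOR X < p (reduce it to p XOR X).
  5: 5 XOR 19 = 22 ≥ 5 — no move.
  19: 19 XOR 19 = 0 < 19 — winning move (to 0).
  2: 2 XOR 19 = 17 ≥ 2 — no move.
  10: 10 XOR 19 = 25 ≥ 10 — no move.
  13: 13 XOR 19 = 30 ≥ 13 — no move.
That gives 1 winning move.

1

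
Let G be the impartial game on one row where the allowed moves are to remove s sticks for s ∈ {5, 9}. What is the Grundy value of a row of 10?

Grundy values for subtraction set {5, 9}:
k:     0  1  2  3  4  5  6  7  8  9 10
g(k):  0  0  0  0  0  1  1  1  1  1  2
So g(10) = 2.

2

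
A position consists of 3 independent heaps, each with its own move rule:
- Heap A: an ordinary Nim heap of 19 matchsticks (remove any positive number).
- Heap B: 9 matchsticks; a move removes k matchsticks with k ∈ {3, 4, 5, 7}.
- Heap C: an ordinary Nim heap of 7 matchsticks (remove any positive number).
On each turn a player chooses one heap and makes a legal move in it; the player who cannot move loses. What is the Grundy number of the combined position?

23

Heap A is a plain Nim heap of size 19, so its Grundy value is 19.
Grundy values for heap B (subtraction set {3, 4, 5, 7}):
k:     0  1  2  3  4  5  6  7  8  9
g(k):  0  0  0  1  1  1  2  2  2  3
So g(9) = 3.
Heap C is a plain Nim heap of size 7, so its Grundy value is 7.
By the Sprague-Grundy theorem, the Grundy value of a sum of independent games is the XOR of the component values.
Combined value = 19 XOR 3 XOR 7 = 23.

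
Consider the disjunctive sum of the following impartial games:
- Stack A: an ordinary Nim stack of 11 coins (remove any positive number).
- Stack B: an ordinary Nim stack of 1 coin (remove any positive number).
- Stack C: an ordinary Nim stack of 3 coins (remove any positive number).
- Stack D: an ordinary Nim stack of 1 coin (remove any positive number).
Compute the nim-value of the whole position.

8

Stack A is a plain Nim stack of size 11, so its Grundy value is 11.
Stack B is a plain Nim stack of size 1, so its Grundy value is 1.
Stack C is a plain Nim stack of size 3, so its Grundy value is 3.
Stack D is a plain Nim stack of size 1, so its Grundy value is 1.
By the Sprague-Grundy theorem, the Grundy value of a sum of independent games is the XOR of the component values.
Combined value = 11 ⊕ 1 ⊕ 3 ⊕ 1 = 8.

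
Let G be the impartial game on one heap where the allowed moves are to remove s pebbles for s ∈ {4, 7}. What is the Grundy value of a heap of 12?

Grundy values for subtraction set {4, 7}:
k:     0  1  2  3  4  5  6  7  8  9 10 11 12
g(k):  0  0  0  0  1  1  1  1  2  2  2  0  0
So g(12) = 0.

0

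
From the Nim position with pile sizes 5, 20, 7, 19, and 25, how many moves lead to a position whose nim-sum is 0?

Nim-sum: 5 ⊕ 20 ⊕ 7 ⊕ 19 ⊕ 25 = 28.
The overall nim-sum is X = 28. A pile of size p has a winning move iff p XOR X < p (reduce it to p XOR X).
  5: 5 XOR 28 = 25 ≥ 5 — no move.
  20: 20 XOR 28 = 8 < 20 — winning move (to 8).
  7: 7 XOR 28 = 27 ≥ 7 — no move.
  19: 19 XOR 28 = 15 < 19 — winning move (to 15).
  25: 25 XOR 28 = 5 < 25 — winning move (to 5).
That gives 3 winning moves.

3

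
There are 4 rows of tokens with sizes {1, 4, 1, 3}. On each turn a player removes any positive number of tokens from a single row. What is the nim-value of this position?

7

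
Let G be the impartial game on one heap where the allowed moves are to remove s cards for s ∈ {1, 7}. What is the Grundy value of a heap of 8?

Grundy values for subtraction set {1, 7}:
k:     0  1  2  3  4  5  6  7  8
g(k):  0  1  0  1  0  1  0  1  0
So g(8) = 0.

0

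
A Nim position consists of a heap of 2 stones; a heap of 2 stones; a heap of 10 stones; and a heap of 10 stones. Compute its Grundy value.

0

Nim-sum: 2 ⊕ 2 ⊕ 10 ⊕ 10 = 0.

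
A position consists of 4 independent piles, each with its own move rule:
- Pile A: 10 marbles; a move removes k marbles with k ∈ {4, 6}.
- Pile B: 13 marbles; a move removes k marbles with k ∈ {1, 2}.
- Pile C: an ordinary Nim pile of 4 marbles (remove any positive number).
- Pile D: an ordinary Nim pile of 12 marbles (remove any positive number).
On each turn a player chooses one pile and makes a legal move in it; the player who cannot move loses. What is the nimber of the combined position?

9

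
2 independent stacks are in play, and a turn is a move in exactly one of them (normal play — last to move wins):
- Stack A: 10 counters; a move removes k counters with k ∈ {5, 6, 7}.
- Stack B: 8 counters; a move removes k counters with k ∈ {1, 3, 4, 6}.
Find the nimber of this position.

3

For stack A, compute g(0), g(1), … with moves {5, 6, 7}:
k:     0  1  2  3  4  5  6  7  8  9 10
g(k):  0  0  0  0  0  1  1  1  1  1  2
So g(10) = 2.
Grundy values for stack B (subtraction set {1, 3, 4, 6}):
g(0) = mex{} = 0
g(1) = mex{0} = 1
g(2) = mex{1} = 0
g(3) = mex{0} = 1
g(4) = mex{0,1} = 2
g(5) = mex{0,1,2} = 3
g(6) = mex{0,1,3} = 2
g(7) = mex{1,2} = 0
g(8) = mex{0,2,3} = 1
So g(8) = 1.
The value of a disjunctive sum is the nim-sum of the parts.
Combined value = 2 ⊕ 1 = 3.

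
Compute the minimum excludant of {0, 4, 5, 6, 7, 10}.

0 is in the set but 1 is not, so the mex is 1.

1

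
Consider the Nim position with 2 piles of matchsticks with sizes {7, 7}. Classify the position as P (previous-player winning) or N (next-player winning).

P-position

Nim-sum: 7 ⊕ 7 = 0.
The nim-sum is 0, so this is a P-position: the player to move is in a losing position under optimal play.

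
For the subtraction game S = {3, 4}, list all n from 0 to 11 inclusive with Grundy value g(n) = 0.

Grundy values for subtraction set {3, 4}:
g(0) = mex{} = 0
g(1) = mex{} = 0
g(2) = mex{} = 0
g(3) = mex{0} = 1
g(4) = mex{0} = 1
g(5) = mex{0} = 1
g(6) = mex{0,1} = 2
g(7) = mex{1} = 0
g(8) = mex{1} = 0
g(9) = mex{1,2} = 0
g(10) = mex{0,2} = 1
g(11) = mex{0} = 1
The P-positions (g = 0) in 0..11 are 0, 1, 2, 7, 8, 9.

0, 1, 2, 7, 8, 9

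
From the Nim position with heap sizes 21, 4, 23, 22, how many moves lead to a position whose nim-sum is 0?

3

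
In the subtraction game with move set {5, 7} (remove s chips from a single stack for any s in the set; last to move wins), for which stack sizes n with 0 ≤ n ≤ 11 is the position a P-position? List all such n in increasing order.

Grundy values for subtraction set {5, 7}:
g(0) = mex{} = 0
g(1) = mex{} = 0
g(2) = mex{} = 0
g(3) = mex{} = 0
g(4) = mex{} = 0
g(5) = mex{0} = 1
g(6) = mex{0} = 1
g(7) = mex{0} = 1
g(8) = mex{0} = 1
g(9) = mex{0} = 1
g(10) = mex{0,1} = 2
g(11) = mex{0,1} = 2
The P-positions (g = 0) in 0..11 are 0, 1, 2, 3, 4.

0, 1, 2, 3, 4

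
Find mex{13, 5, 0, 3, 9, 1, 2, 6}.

4

The values 0, 1, 2, 3 are all present; 4 is the first non-negative integer missing from the set.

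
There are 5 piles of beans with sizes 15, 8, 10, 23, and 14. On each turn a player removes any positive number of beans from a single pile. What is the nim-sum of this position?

Compute the nim-sum pairwise:
15 ^ 8 = 7
7 ^ 10 = 13
13 ^ 23 = 26
26 ^ 14 = 20

20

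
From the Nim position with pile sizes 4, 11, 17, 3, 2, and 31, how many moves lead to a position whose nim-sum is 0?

0

In binary:
  00100  (4)
  01011  (11)
  10001  (17)
  00011  (3)
  00010  (2)
  11111  (31)
  -----
  00000  (0)
The nim-sum is already 0, so every move leaves a nonzero nim-sum — there are no winning moves.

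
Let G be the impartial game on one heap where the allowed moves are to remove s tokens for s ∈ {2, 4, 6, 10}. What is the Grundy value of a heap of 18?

Build the Grundy sequence with g(k) = mex{g(k−s) : s ∈ {2, 4, 6, 10}, s ≤ k}:
k:     0  1  2  3  4  5  6  7  8  9 10 11 12 13 14 15 16 17 18
g(k):  0  0  1  1  2  2  3  3  0  0  1  1  2  2  3  3  0  0  1
So g(18) = 1.

1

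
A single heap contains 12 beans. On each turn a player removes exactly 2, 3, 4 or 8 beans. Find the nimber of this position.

0

Build the Grundy sequence with g(k) = mex{g(k−s) : s ∈ {2, 3, 4, 8}, s ≤ k}:
k:     0  1  2  3  4  5  6  7  8  9 10 11 12
g(k):  0  0  1  1  2  2  0  0  1  1  2  2  0
So g(12) = 0.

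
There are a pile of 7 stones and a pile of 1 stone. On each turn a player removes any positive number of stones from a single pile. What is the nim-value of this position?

6

Nim-sum: 7 ^ 1 = 6.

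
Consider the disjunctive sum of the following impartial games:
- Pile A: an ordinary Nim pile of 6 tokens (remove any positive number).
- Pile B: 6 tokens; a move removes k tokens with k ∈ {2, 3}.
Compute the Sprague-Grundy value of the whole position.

Pile A is a plain Nim pile of size 6, so its Grundy value is 6.
For pile B, compute g(0), g(1), … with moves {2, 3}:
k:     0  1  2  3  4  5  6
g(k):  0  0  1  1  2  0  0
So g(6) = 0.
By the Sprague-Grundy theorem, the Grundy value of a sum of independent games is the XOR of the component values.
Combined value = 6 XOR 0 = 6.

6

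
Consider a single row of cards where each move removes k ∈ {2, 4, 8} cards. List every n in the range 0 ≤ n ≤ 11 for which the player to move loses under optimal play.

0, 1, 6, 7

Grundy values for subtraction set {2, 4, 8}:
g(0) = mex{} = 0
g(1) = mex{} = 0
g(2) = mex{0} = 1
g(3) = mex{0} = 1
g(4) = mex{0,1} = 2
g(5) = mex{0,1} = 2
g(6) = mex{1,2} = 0
g(7) = mex{1,2} = 0
g(8) = mex{0,2} = 1
g(9) = mex{0,2} = 1
g(10) = mex{0,1} = 2
g(11) = mex{0,1} = 2
The P-positions (g = 0) in 0..11 are 0, 1, 6, 7.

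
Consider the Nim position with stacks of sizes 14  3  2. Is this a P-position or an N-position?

Nim-sum: 14 ⊕ 3 ⊕ 2 = 15.
The nim-sum is 15 ≠ 0, so this is an N-position: the player to move can win.

N-position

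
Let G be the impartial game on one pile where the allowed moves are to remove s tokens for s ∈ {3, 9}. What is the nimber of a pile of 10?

Grundy values for subtraction set {3, 9}:
k:     0  1  2  3  4  5  6  7  8  9 10
g(k):  0  0  0  1  1  1  0  0  0  1  1
So g(10) = 1.

1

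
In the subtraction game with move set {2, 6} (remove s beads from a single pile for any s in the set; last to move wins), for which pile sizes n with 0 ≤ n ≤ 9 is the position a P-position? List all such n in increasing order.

Build the Grundy sequence with g(k) = mex{g(k−s) : s ∈ {2, 6}, s ≤ k}:
g(0) = mex{} = 0
g(1) = mex{} = 0
g(2) = mex{0} = 1
g(3) = mex{0} = 1
g(4) = mex{1} = 0
g(5) = mex{1} = 0
g(6) = mex{0} = 1
g(7) = mex{0} = 1
g(8) = mex{1} = 0
g(9) = mex{1} = 0
The P-positions (g = 0) in 0..9 are 0, 1, 4, 5, 8, 9.

0, 1, 4, 5, 8, 9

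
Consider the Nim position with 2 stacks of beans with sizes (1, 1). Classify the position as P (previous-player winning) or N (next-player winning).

Bitwise XOR of the heap sizes:
  1  (1)
  1  (1)
  -
  0  (0)
The nim-sum is 0, so this is a P-position: the player to move is in a losing position under optimal play.

P-position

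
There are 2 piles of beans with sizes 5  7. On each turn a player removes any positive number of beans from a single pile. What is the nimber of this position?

2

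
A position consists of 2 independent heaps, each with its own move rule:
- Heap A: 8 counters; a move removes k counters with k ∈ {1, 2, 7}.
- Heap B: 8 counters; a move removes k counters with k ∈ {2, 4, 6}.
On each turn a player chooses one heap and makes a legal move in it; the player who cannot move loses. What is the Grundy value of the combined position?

2

For heap A, compute g(0), g(1), … with moves {1, 2, 7}:
k:     0  1  2  3  4  5  6  7  8
g(k):  0  1  2  0  1  2  0  1  2
So g(8) = 2.
For heap B, compute g(0), g(1), … with moves {2, 4, 6}:
k:     0  1  2  3  4  5  6  7  8
g(k):  0  0  1  1  2  2  3  3  0
So g(8) = 0.
The value of a disjunctive sum is the nim-sum of the parts.
Combined value = 2 XOR 0 = 2.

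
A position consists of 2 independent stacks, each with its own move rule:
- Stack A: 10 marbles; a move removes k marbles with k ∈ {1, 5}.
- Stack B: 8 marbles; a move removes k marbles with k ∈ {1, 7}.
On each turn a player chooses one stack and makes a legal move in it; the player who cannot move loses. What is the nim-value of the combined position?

0

Build the Grundy sequence for stack A with g(k) = mex{g(k−s) : s ∈ {1, 5}, s ≤ k}:
k:     0  1  2  3  4  5  6  7  8  9 10
g(k):  0  1  0  1  0  1  0  1  0  1  0
So g(10) = 0.
Build the Grundy sequence for stack B with g(k) = mex{g(k−s) : s ∈ {1, 7}, s ≤ k}:
g(0) = mex{} = 0
g(1) = mex{0} = 1
g(2) = mex{1} = 0
g(3) = mex{0} = 1
g(4) = mex{1} = 0
g(5) = mex{0} = 1
g(6) = mex{1} = 0
g(7) = mex{0} = 1
g(8) = mex{1} = 0
So g(8) = 0.
The value of a disjunctive sum is the nim-sum of the parts.
Combined value = 0 ⊕ 0 = 0.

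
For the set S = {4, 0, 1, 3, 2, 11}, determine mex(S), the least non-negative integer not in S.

The values 0, 1, 2, 3, 4 are all present; 5 is the first non-negative integer missing from the set.

5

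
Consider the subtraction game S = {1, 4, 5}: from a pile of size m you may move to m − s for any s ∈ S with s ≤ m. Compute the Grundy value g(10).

Compute g(0), g(1), … for moves {1, 4, 5}:
k:     0  1  2  3  4  5  6  7  8  9 10
g(k):  0  1  0  1  2  3  2  3  0  1  0
So g(10) = 0.

0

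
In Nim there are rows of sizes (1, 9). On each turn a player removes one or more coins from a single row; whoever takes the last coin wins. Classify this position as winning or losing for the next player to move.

Winning position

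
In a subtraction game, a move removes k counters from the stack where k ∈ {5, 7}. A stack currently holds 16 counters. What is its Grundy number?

0

Build the Grundy sequence with g(k) = mex{g(k−s) : s ∈ {5, 7}, s ≤ k}:
k:     0  1  2  3  4  5  6  7  8  9 10 11 12 13 14 15 16
g(k):  0  0  0  0  0  1  1  1  1  1  2  2  0  0  0  0  0
So g(16) = 0.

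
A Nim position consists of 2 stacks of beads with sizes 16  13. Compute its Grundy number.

29

Nim-sum: 16 ^ 13 = 29.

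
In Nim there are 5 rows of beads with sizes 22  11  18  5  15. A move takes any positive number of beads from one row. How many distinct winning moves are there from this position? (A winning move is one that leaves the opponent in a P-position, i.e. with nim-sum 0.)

3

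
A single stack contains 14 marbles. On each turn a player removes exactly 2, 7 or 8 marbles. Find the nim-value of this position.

0

Grundy values for subtraction set {2, 7, 8}:
k:     0  1  2  3  4  5  6  7  8  9 10 11 12 13 14
g(k):  0  0  1  1  0  0  1  1  2  2  0  3  1  2  0
So g(14) = 0.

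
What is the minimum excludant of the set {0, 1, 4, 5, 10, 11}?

2

The values 0, 1 are all present; 2 is the first non-negative integer missing from the set.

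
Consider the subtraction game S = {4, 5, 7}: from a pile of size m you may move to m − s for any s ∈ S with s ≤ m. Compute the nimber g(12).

Grundy values for subtraction set {4, 5, 7}:
g(0) = mex{} = 0
g(1) = mex{} = 0
g(2) = mex{} = 0
g(3) = mex{} = 0
g(4) = mex{0} = 1
g(5) = mex{0} = 1
g(6) = mex{0} = 1
g(7) = mex{0} = 1
g(8) = mex{0,1} = 2
g(9) = mex{0,1} = 2
g(10) = mex{0,1} = 2
g(11) = mex{1} = 0
g(12) = mex{1,2} = 0
So g(12) = 0.

0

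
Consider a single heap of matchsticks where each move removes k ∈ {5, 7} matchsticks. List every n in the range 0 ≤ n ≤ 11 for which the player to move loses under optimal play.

Build the Grundy sequence with g(k) = mex{g(k−s) : s ∈ {5, 7}, s ≤ k}:
k:     0  1  2  3  4  5  6  7  8  9 10 11
g(k):  0  0  0  0  0  1  1  1  1  1  2  2
The P-positions (g = 0) in 0..11 are 0, 1, 2, 3, 4.

0, 1, 2, 3, 4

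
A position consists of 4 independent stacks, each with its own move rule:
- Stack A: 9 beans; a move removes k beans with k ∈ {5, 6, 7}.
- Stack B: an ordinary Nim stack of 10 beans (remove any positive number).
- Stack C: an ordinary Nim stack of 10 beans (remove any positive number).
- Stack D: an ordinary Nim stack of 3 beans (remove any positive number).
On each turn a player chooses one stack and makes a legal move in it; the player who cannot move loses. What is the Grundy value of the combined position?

2

Grundy values for stack A (subtraction set {5, 6, 7}):
k:     0  1  2  3  4  5  6  7  8  9
g(k):  0  0  0  0  0  1  1  1  1  1
So g(9) = 1.
Stack B is a plain Nim stack of size 10, so its Grundy value is 10.
Stack C is a plain Nim stack of size 10, so its Grundy value is 10.
Stack D is a plain Nim stack of size 3, so its Grundy value is 3.
The value of a disjunctive sum is the nim-sum of the parts.
Combined value = 1 XOR 10 XOR 10 XOR 3 = 2.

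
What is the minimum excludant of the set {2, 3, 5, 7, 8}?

0

0 is not in the set, so the mex is 0.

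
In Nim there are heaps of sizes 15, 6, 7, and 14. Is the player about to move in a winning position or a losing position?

Losing position

Bitwise XOR of the heap sizes:
  1111  (15)
  0110  (6)
  0111  (7)
  1110  (14)
  ----
  0000  (0)
The nim-sum is 0, so this is a P-position: the player to move is in a losing position under optimal play.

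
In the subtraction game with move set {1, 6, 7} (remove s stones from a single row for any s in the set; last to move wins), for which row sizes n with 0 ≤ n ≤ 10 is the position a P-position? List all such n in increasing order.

0, 2, 4

Compute g(0), g(1), … for moves {1, 6, 7}:
k:     0  1  2  3  4  5  6  7  8  9 10
g(k):  0  1  0  1  0  1  2  3  2  3  2
The P-positions (g = 0) in 0..10 are 0, 2, 4.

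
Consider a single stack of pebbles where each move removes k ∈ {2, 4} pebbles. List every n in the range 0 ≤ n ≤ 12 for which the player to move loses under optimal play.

0, 1, 6, 7, 12

Build the Grundy sequence with g(k) = mex{g(k−s) : s ∈ {2, 4}, s ≤ k}:
k:     0  1  2  3  4  5  6  7  8  9 10 11 12
g(k):  0  0  1  1  2  2  0  0  1  1  2  2  0
The P-positions (g = 0) in 0..12 are 0, 1, 6, 7, 12.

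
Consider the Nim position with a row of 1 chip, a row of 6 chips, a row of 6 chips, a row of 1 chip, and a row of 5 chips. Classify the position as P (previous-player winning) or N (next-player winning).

N-position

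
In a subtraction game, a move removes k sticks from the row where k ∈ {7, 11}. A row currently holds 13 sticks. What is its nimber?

1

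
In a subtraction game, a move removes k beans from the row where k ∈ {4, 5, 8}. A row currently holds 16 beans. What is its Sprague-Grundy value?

1

Grundy values for subtraction set {4, 5, 8}:
k:     0  1  2  3  4  5  6  7  8  9 10 11 12 13 14 15 16
g(k):  0  0  0  0  1  1  1  1  2  2  2  2  0  0  0  0  1
So g(16) = 1.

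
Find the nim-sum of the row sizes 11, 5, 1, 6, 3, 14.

Nim-sum: 11 ^ 5 ^ 1 ^ 6 ^ 3 ^ 14 = 4.

4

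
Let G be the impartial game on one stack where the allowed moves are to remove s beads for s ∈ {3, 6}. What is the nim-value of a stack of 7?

Build the Grundy sequence with g(k) = mex{g(k−s) : s ∈ {3, 6}, s ≤ k}:
g(0) = mex{} = 0
g(1) = mex{} = 0
g(2) = mex{} = 0
g(3) = mex{0} = 1
g(4) = mex{0} = 1
g(5) = mex{0} = 1
g(6) = mex{0,1} = 2
g(7) = mex{0,1} = 2
So g(7) = 2.

2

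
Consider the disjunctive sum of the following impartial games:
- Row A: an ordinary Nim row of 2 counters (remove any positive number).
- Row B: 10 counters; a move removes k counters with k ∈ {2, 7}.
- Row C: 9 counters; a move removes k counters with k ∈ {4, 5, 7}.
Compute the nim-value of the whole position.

0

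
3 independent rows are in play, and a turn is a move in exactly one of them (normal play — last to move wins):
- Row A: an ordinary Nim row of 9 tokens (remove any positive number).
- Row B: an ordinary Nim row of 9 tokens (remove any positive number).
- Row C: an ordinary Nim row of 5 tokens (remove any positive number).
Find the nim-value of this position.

Row A is a plain Nim row of size 9, so its Grundy value is 9.
Row B is a plain Nim row of size 9, so its Grundy value is 9.
Row C is a plain Nim row of size 5, so its Grundy value is 5.
By the Sprague-Grundy theorem, the Grundy value of a sum of independent games is the XOR of the component values.
Combined value = 9 ⊕ 9 ⊕ 5 = 5.

5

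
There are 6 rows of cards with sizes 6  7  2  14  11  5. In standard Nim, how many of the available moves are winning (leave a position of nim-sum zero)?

5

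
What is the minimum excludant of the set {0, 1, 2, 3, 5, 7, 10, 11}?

4

The values 0, 1, 2, 3 are all present; 4 is the first non-negative integer missing from the set.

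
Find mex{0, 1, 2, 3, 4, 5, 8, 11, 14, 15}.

6

The values 0, 1, 2, 3, 4, 5 are all present; 6 is the first non-negative integer missing from the set.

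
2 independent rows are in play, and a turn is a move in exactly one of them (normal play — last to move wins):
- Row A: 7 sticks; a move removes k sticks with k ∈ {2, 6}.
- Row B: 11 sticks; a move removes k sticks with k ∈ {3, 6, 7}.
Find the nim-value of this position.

1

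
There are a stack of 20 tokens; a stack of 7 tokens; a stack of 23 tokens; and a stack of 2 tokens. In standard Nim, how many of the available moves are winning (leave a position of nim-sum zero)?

3

Compute the nim-sum pairwise:
20 ⊕ 7 = 19
19 ⊕ 23 = 4
4 ⊕ 2 = 6
The overall nim-sum is X = 6. A stack of size p has a winning move iff p XOR X < p (reduce it to p XOR X).
  20: 20 XOR 6 = 18 < 20 — winning move (to 18).
  7: 7 XOR 6 = 1 < 7 — winning move (to 1).
  23: 23 XOR 6 = 17 < 23 — winning move (to 17).
  2: 2 XOR 6 = 4 ≥ 2 — no move.
That gives 3 winning moves.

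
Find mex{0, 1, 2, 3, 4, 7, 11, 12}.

5

The values 0, 1, 2, 3, 4 are all present; 5 is the first non-negative integer missing from the set.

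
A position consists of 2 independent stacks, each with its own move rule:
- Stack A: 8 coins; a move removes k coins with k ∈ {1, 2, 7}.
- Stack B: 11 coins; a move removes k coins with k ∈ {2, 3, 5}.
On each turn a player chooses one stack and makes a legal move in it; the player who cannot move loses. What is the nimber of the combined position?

Build the Grundy sequence for stack A with g(k) = mex{g(k−s) : s ∈ {1, 2, 7}, s ≤ k}:
k:     0  1  2  3  4  5  6  7  8
g(k):  0  1  2  0  1  2  0  1  2
So g(8) = 2.
Build the Grundy sequence for stack B with g(k) = mex{g(k−s) : s ∈ {2, 3, 5}, s ≤ k}:
k:     0  1  2  3  4  5  6  7  8  9 10 11
g(k):  0  0  1  1  2  2  3  0  0  1  1  2
So g(11) = 2.
By the Sprague-Grundy theorem, the Grundy value of a sum of independent games is the XOR of the component values.
Combined value = 2 ⊕ 2 = 0.

0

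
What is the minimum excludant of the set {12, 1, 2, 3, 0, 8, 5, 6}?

4

The values 0, 1, 2, 3 are all present; 4 is the first non-negative integer missing from the set.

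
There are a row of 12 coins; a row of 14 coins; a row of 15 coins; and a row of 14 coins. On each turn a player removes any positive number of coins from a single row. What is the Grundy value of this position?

3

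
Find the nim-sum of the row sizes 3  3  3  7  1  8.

13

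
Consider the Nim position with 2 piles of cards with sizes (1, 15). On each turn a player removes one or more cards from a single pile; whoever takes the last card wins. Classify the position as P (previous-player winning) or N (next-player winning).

N-position

Nim-sum: 1 ^ 15 = 14.
The nim-sum is 14 ≠ 0, so this is an N-position: the player to move can win.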